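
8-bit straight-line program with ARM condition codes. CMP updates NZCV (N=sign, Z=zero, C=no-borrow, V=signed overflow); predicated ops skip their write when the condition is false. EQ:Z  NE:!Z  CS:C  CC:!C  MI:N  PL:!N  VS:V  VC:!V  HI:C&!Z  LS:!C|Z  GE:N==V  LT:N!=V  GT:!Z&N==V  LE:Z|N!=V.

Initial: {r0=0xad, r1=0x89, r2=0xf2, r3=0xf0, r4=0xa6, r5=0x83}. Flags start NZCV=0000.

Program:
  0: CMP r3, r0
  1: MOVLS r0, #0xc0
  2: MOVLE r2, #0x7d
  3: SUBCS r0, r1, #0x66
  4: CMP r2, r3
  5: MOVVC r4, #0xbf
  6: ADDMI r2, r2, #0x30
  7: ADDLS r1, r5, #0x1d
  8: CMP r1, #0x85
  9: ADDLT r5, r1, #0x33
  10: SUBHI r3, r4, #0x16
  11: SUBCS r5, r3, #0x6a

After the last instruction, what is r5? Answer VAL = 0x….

VAL = 0x3f

[0] flags=0010 → (cmp)
[1] flags=0010 LS?F → skip
[2] flags=0010 LE?F → skip
[3] flags=0010 CS?T → r0=0x23
[4] flags=0010 → (cmp)
[5] flags=0010 VC?T → r4=0xbf
[6] flags=0010 MI?F → skip
[7] flags=0010 LS?F → skip
[8] flags=0010 → (cmp)
[9] flags=0010 LT?F → skip
[10] flags=0010 HI?T → r3=0xa9
[11] flags=0010 CS?T → r5=0x3f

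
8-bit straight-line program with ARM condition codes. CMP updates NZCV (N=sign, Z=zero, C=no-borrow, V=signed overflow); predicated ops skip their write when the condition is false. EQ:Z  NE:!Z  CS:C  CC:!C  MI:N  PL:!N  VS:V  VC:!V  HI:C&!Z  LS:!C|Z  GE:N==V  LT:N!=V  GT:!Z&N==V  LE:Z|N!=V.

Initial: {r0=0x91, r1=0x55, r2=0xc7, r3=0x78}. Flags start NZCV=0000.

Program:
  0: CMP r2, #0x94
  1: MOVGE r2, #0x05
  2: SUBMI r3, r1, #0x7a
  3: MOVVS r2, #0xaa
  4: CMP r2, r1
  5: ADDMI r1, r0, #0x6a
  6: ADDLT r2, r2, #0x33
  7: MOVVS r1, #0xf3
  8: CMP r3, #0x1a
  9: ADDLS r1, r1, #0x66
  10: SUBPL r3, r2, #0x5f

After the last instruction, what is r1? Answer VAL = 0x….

VAL = 0xfb

0: ✓ CMP  NZCV=0010
1: ✓ MOVGE  r2←0x05
2: · SUBMI
3: · MOVVS
4: ✓ CMP  NZCV=1000
5: ✓ ADDMI  r1←0xfb
6: ✓ ADDLT  r2←0x38
7: · MOVVS
8: ✓ CMP  NZCV=0010
9: · ADDLS
10: ✓ SUBPL  r3←0xd9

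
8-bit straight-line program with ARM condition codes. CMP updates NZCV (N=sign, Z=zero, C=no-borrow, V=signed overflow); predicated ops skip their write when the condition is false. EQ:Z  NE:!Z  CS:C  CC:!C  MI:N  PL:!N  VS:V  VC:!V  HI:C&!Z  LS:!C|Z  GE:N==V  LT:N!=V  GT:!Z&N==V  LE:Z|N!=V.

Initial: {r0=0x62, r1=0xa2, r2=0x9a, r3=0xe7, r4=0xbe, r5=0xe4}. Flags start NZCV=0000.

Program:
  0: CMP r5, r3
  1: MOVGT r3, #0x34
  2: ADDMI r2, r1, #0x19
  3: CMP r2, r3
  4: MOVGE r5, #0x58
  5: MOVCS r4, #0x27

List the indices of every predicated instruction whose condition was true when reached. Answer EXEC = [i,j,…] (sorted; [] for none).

0: ✓ CMP  NZCV=1000
1: · MOVGT
2: ✓ ADDMI  r2←0xbb
3: ✓ CMP  NZCV=1000
4: · MOVGE
5: · MOVCS

EXEC = [2]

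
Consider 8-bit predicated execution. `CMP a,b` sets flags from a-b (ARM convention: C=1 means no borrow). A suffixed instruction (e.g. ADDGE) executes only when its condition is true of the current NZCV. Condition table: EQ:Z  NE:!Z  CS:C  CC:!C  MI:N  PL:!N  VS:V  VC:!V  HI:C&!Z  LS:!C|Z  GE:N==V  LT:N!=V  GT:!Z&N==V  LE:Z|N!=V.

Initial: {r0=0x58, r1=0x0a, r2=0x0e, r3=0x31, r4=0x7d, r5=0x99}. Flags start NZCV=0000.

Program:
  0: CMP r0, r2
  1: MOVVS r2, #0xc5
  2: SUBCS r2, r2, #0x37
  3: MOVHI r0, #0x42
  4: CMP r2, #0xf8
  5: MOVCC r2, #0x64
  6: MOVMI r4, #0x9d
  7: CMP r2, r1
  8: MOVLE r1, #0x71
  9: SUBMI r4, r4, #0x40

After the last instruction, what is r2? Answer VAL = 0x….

VAL = 0x64

0: ✓ CMP  NZCV=0010
1: · MOVVS
2: ✓ SUBCS  r2←0xd7
3: ✓ MOVHI  r0←0x42
4: ✓ CMP  NZCV=1000
5: ✓ MOVCC  r2←0x64
6: ✓ MOVMI  r4←0x9d
7: ✓ CMP  NZCV=0010
8: · MOVLE
9: · SUBMI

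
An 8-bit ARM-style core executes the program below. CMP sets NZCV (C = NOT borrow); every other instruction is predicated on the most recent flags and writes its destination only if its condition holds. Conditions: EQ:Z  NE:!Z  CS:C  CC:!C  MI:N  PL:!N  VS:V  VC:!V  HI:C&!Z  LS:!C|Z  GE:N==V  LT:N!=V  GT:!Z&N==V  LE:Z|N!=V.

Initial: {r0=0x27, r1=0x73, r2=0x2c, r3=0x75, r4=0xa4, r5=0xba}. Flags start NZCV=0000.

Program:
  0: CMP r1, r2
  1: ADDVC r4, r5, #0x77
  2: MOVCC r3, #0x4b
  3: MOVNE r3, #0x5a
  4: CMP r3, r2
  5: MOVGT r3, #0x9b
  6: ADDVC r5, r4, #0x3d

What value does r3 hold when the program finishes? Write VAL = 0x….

0: ✓ CMP  NZCV=0010
1: ✓ ADDVC  r4←0x31
2: · MOVCC
3: ✓ MOVNE  r3←0x5a
4: ✓ CMP  NZCV=0010
5: ✓ MOVGT  r3←0x9b
6: ✓ ADDVC  r5←0x6e

VAL = 0x9b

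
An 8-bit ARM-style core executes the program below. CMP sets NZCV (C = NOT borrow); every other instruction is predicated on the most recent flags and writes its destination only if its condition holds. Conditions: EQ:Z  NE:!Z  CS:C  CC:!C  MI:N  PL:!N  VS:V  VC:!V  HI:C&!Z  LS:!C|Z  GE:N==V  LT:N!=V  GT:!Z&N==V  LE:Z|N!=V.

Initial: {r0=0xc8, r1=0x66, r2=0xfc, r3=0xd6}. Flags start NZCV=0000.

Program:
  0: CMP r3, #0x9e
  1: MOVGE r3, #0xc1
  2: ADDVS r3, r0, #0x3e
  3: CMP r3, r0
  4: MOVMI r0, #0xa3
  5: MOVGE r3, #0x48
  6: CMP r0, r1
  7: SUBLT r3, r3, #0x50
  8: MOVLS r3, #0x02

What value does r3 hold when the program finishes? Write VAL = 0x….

[0] flags=0010 → (cmp)
[1] flags=0010 GE?T → r3=0xc1
[2] flags=0010 VS?F → skip
[3] flags=1000 → (cmp)
[4] flags=1000 MI?T → r0=0xa3
[5] flags=1000 GE?F → skip
[6] flags=0011 → (cmp)
[7] flags=0011 LT?T → r3=0x71
[8] flags=0011 LS?F → skip

VAL = 0x71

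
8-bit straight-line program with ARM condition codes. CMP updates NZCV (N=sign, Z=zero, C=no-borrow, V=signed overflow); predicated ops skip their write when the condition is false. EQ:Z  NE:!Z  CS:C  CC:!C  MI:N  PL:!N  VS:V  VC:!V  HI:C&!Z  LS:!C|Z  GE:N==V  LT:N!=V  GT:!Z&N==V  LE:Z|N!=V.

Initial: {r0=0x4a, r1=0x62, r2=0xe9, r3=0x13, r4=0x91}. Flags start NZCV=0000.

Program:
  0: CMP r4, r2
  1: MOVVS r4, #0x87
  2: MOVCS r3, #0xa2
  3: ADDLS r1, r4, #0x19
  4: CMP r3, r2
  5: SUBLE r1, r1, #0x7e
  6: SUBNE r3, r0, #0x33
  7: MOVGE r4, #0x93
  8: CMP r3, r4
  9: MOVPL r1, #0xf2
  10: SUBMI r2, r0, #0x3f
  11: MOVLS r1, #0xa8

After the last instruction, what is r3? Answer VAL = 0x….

0: ✓ CMP  NZCV=1000
1: · MOVVS
2: · MOVCS
3: ✓ ADDLS  r1←0xaa
4: ✓ CMP  NZCV=0000
5: · SUBLE
6: ✓ SUBNE  r3←0x17
7: ✓ MOVGE  r4←0x93
8: ✓ CMP  NZCV=1001
9: · MOVPL
10: ✓ SUBMI  r2←0x0b
11: ✓ MOVLS  r1←0xa8

VAL = 0x17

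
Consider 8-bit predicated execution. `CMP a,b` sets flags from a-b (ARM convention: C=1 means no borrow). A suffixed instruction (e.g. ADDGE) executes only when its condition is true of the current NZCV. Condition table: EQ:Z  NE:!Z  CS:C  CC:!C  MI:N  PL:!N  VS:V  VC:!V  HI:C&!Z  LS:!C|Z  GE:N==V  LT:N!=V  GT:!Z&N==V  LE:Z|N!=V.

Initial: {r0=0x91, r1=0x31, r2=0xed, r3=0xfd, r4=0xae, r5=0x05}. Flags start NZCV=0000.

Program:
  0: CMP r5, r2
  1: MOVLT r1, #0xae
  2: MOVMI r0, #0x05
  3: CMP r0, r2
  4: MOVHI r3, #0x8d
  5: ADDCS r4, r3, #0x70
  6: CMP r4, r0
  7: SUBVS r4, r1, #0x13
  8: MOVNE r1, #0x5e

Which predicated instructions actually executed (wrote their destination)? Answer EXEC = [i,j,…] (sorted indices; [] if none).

EXEC = [8]

0: ✓ CMP  NZCV=0000
1: · MOVLT
2: · MOVMI
3: ✓ CMP  NZCV=1000
4: · MOVHI
5: · ADDCS
6: ✓ CMP  NZCV=0010
7: · SUBVS
8: ✓ MOVNE  r1←0x5e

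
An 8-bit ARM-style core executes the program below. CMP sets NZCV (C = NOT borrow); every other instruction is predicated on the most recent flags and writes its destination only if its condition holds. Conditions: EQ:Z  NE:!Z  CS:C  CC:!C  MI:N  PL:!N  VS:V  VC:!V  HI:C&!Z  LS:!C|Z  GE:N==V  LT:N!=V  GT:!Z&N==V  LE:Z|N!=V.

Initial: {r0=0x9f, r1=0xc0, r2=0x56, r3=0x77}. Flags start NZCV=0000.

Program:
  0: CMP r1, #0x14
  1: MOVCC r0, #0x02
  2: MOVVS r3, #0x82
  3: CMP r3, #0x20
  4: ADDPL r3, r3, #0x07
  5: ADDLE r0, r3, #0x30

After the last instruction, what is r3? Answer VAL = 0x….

0: ✓ CMP  NZCV=1010
1: · MOVCC
2: · MOVVS
3: ✓ CMP  NZCV=0010
4: ✓ ADDPL  r3←0x7e
5: · ADDLE

VAL = 0x7e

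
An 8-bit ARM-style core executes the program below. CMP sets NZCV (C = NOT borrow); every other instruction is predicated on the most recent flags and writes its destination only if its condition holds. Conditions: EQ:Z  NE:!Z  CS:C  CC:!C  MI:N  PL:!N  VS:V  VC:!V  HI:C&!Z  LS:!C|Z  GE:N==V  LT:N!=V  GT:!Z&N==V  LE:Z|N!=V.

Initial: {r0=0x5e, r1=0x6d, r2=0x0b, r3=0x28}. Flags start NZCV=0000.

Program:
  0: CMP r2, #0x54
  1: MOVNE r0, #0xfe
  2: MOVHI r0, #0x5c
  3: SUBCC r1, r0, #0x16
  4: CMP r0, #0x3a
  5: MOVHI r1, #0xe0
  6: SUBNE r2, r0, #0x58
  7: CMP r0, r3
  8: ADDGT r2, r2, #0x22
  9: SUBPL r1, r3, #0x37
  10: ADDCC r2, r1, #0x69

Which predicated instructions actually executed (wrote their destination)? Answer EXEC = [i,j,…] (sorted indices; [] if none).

0: ✓ CMP  NZCV=1000
1: ✓ MOVNE  r0←0xfe
2: · MOVHI
3: ✓ SUBCC  r1←0xe8
4: ✓ CMP  NZCV=1010
5: ✓ MOVHI  r1←0xe0
6: ✓ SUBNE  r2←0xa6
7: ✓ CMP  NZCV=1010
8: · ADDGT
9: · SUBPL
10: · ADDCC

EXEC = [1,3,5,6]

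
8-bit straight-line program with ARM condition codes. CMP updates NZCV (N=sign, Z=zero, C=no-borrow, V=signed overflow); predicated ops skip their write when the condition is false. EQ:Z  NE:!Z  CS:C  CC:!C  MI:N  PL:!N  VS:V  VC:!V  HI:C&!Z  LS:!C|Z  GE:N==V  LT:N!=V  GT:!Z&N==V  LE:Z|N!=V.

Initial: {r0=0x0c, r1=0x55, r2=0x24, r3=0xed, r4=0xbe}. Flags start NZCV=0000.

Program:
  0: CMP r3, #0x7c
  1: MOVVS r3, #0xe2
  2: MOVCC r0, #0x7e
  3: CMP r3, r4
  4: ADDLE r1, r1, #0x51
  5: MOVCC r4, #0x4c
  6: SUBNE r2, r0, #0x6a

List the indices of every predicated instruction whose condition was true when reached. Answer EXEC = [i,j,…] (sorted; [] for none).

EXEC = [1,6]

0: ✓ CMP  NZCV=0011
1: ✓ MOVVS  r3←0xe2
2: · MOVCC
3: ✓ CMP  NZCV=0010
4: · ADDLE
5: · MOVCC
6: ✓ SUBNE  r2←0xa2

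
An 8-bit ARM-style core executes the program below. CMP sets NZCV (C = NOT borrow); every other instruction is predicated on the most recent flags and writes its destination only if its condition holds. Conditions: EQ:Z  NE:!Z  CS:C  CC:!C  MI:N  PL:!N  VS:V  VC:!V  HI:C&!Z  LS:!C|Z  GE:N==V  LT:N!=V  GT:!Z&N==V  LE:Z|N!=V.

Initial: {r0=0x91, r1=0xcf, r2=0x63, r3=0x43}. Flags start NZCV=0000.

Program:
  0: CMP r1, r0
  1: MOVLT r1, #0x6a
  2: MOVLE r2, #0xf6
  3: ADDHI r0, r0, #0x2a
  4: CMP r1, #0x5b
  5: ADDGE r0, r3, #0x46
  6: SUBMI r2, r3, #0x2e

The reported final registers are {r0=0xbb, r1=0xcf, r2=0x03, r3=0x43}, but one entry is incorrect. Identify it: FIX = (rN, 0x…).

FIX = (r2, 0x63)

0: ✓ CMP  NZCV=0010
1: · MOVLT
2: · MOVLE
3: ✓ ADDHI  r0←0xbb
4: ✓ CMP  NZCV=0011
5: · ADDGE
6: · SUBMI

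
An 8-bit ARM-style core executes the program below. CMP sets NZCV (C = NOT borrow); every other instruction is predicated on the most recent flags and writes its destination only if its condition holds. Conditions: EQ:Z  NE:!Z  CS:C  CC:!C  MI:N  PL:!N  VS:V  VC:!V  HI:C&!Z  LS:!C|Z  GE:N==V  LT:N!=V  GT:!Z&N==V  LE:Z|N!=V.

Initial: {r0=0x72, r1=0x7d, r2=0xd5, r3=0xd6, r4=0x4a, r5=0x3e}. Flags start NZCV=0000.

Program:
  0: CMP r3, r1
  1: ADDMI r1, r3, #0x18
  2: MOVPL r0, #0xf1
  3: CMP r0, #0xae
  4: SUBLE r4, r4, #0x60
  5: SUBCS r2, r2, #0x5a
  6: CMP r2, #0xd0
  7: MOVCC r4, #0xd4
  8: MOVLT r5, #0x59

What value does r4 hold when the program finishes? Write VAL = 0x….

0: ✓ CMP  NZCV=0011
1: · ADDMI
2: ✓ MOVPL  r0←0xf1
3: ✓ CMP  NZCV=0010
4: · SUBLE
5: ✓ SUBCS  r2←0x7b
6: ✓ CMP  NZCV=1001
7: ✓ MOVCC  r4←0xd4
8: · MOVLT

VAL = 0xd4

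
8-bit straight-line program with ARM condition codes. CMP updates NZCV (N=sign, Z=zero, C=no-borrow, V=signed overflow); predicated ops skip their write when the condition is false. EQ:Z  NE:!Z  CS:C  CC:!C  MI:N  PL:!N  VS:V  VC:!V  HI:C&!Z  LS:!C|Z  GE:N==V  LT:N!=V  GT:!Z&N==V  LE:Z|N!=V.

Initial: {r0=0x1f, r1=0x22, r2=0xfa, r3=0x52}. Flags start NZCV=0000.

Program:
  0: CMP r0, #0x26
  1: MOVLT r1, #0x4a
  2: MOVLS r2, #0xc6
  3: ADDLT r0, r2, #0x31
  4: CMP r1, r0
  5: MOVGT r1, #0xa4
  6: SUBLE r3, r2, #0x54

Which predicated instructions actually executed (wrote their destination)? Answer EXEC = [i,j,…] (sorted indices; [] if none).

EXEC = [1,2,3,5]

0: ✓ CMP  NZCV=1000
1: ✓ MOVLT  r1←0x4a
2: ✓ MOVLS  r2←0xc6
3: ✓ ADDLT  r0←0xf7
4: ✓ CMP  NZCV=0000
5: ✓ MOVGT  r1←0xa4
6: · SUBLE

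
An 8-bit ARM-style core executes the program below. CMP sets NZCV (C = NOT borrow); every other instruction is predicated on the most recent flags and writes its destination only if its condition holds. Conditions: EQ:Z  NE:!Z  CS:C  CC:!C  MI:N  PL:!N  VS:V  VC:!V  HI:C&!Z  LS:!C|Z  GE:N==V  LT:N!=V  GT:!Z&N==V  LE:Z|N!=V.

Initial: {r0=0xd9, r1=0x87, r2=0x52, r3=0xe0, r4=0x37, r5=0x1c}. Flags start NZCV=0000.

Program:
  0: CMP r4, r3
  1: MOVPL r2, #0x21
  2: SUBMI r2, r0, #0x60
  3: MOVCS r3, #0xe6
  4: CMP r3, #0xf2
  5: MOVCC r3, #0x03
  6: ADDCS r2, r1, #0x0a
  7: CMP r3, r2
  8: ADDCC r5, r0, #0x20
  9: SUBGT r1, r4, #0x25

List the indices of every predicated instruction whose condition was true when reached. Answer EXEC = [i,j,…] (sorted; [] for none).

0: ✓ CMP  NZCV=0000
1: ✓ MOVPL  r2←0x21
2: · SUBMI
3: · MOVCS
4: ✓ CMP  NZCV=1000
5: ✓ MOVCC  r3←0x03
6: · ADDCS
7: ✓ CMP  NZCV=1000
8: ✓ ADDCC  r5←0xf9
9: · SUBGT

EXEC = [1,5,8]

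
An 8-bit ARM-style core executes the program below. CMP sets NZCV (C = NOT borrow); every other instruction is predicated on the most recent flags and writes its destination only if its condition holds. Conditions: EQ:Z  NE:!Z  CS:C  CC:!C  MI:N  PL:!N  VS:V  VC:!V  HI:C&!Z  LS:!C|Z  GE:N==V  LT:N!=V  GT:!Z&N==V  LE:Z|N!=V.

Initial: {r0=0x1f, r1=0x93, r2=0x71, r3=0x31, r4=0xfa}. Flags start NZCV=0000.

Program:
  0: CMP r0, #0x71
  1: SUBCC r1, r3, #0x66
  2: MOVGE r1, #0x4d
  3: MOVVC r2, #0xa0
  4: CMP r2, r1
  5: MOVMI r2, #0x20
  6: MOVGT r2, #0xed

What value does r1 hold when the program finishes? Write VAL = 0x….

0: ✓ CMP  NZCV=1000
1: ✓ SUBCC  r1←0xcb
2: · MOVGE
3: ✓ MOVVC  r2←0xa0
4: ✓ CMP  NZCV=1000
5: ✓ MOVMI  r2←0x20
6: · MOVGT

VAL = 0xcb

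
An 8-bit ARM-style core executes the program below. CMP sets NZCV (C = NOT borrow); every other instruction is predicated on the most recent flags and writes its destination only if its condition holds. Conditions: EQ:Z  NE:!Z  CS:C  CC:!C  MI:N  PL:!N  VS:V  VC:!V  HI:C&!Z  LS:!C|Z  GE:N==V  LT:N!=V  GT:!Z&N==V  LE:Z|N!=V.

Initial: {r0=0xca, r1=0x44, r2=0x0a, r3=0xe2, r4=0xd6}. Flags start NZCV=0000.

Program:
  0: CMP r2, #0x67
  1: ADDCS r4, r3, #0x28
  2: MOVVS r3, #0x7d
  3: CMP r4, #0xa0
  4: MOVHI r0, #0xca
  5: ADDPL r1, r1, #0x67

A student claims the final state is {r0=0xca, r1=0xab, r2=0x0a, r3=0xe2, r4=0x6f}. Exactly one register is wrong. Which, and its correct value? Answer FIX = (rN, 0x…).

[0] flags=1000 → (cmp)
[1] flags=1000 CS?F → skip
[2] flags=1000 VS?F → skip
[3] flags=0010 → (cmp)
[4] flags=0010 HI?T → r0=0xca
[5] flags=0010 PL?T → r1=0xab

FIX = (r4, 0xd6)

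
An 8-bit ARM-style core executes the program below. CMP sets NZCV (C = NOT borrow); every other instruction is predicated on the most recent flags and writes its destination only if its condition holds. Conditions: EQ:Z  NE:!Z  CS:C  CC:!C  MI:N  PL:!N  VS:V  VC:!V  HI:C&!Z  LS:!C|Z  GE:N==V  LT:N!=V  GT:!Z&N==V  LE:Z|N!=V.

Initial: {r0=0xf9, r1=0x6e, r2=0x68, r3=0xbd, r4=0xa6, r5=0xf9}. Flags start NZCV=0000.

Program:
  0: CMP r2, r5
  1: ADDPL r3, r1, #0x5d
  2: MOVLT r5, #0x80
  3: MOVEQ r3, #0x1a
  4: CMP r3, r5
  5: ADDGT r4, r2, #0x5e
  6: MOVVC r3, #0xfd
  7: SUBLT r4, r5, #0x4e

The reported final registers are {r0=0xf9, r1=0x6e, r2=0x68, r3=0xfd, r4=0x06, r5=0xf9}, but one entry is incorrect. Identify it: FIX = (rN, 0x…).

FIX = (r4, 0xab)

0: ✓ CMP  NZCV=0000
1: ✓ ADDPL  r3←0xcb
2: · MOVLT
3: · MOVEQ
4: ✓ CMP  NZCV=1000
5: · ADDGT
6: ✓ MOVVC  r3←0xfd
7: ✓ SUBLT  r4←0xab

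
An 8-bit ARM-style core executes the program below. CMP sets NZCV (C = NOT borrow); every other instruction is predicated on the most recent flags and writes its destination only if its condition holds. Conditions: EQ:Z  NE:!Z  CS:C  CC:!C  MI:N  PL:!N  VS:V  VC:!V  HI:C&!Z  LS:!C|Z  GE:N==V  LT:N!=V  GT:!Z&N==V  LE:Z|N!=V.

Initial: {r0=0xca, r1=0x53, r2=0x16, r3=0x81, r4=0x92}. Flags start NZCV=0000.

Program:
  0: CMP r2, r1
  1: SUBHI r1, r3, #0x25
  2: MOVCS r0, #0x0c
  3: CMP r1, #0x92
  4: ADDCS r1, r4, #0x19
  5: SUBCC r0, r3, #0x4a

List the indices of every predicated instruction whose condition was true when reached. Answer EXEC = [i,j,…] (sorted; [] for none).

EXEC = [5]

0: ✓ CMP  NZCV=1000
1: · SUBHI
2: · MOVCS
3: ✓ CMP  NZCV=1001
4: · ADDCS
5: ✓ SUBCC  r0←0x37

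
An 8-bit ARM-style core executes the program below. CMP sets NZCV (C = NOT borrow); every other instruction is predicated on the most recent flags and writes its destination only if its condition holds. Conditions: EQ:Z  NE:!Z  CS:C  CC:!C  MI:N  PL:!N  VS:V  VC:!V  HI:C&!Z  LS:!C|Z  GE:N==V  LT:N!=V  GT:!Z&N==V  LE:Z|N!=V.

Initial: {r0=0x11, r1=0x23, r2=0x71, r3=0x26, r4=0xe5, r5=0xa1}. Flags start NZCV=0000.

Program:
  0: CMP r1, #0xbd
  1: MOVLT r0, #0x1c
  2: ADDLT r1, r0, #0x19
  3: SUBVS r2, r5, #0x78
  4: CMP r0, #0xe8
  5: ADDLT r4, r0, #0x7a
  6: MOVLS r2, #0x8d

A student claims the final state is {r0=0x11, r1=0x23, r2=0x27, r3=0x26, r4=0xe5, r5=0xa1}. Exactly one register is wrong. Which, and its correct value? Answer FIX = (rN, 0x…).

FIX = (r2, 0x8d)

0: ✓ CMP  NZCV=0000
1: · MOVLT
2: · ADDLT
3: · SUBVS
4: ✓ CMP  NZCV=0000
5: · ADDLT
6: ✓ MOVLS  r2←0x8d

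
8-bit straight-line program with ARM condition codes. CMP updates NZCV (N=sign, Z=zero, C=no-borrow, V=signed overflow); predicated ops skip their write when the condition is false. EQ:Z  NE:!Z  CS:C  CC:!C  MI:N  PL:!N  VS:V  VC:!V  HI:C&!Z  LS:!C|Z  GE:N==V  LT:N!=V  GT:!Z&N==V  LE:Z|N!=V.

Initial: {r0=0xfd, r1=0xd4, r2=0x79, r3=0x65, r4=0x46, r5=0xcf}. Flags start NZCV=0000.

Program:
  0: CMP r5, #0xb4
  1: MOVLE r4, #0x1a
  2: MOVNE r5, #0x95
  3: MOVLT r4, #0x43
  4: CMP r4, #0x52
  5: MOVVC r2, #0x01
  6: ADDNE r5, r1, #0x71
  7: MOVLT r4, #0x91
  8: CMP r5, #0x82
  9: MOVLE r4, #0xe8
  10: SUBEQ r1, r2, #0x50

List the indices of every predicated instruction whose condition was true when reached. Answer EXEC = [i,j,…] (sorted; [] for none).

0: ✓ CMP  NZCV=0010
1: · MOVLE
2: ✓ MOVNE  r5←0x95
3: · MOVLT
4: ✓ CMP  NZCV=1000
5: ✓ MOVVC  r2←0x01
6: ✓ ADDNE  r5←0x45
7: ✓ MOVLT  r4←0x91
8: ✓ CMP  NZCV=1001
9: · MOVLE
10: · SUBEQ

EXEC = [2,5,6,7]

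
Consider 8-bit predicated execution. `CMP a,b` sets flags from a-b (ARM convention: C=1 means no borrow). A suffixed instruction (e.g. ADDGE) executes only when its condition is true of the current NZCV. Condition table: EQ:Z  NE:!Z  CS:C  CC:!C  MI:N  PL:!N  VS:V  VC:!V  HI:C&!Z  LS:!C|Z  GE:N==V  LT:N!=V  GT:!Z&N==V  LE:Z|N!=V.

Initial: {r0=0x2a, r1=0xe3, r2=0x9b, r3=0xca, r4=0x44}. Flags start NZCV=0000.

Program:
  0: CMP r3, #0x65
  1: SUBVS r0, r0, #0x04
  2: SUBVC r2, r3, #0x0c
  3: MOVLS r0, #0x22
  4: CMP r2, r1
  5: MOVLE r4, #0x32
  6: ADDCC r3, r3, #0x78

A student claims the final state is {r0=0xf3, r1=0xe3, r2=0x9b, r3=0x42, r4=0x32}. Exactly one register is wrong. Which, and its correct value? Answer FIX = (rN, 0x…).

0: ✓ CMP  NZCV=0011
1: ✓ SUBVS  r0←0x26
2: · SUBVC
3: · MOVLS
4: ✓ CMP  NZCV=1000
5: ✓ MOVLE  r4←0x32
6: ✓ ADDCC  r3←0x42

FIX = (r0, 0x26)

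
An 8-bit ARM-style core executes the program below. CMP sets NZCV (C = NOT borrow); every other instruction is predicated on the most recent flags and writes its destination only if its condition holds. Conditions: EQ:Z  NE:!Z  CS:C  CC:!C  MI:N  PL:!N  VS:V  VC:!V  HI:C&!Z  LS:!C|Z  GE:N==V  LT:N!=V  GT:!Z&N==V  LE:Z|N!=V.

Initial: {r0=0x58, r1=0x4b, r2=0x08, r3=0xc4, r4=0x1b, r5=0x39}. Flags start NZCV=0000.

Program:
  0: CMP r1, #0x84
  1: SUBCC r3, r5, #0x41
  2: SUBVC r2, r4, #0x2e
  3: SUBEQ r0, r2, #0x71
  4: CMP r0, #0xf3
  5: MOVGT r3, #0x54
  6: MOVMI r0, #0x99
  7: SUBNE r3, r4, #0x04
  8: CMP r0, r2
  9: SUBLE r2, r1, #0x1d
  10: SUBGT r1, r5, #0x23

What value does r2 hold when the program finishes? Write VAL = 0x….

VAL = 0x08

[0] flags=1001 → (cmp)
[1] flags=1001 CC?T → r3=0xf8
[2] flags=1001 VC?F → skip
[3] flags=1001 EQ?F → skip
[4] flags=0000 → (cmp)
[5] flags=0000 GT?T → r3=0x54
[6] flags=0000 MI?F → skip
[7] flags=0000 NE?T → r3=0x17
[8] flags=0010 → (cmp)
[9] flags=0010 LE?F → skip
[10] flags=0010 GT?T → r1=0x16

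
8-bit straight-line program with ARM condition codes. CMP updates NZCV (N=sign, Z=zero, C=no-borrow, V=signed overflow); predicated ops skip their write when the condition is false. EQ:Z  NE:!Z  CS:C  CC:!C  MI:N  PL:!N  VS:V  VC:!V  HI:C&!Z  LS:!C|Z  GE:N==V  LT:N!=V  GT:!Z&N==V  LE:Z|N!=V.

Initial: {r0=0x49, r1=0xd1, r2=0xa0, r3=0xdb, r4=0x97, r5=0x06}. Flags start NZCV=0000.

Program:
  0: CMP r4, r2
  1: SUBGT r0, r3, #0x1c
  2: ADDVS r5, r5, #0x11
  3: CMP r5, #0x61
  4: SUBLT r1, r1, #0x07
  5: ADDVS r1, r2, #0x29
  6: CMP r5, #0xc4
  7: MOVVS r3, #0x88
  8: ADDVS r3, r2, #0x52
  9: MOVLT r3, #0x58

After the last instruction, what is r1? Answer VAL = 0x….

VAL = 0xca

[0] flags=1000 → (cmp)
[1] flags=1000 GT?F → skip
[2] flags=1000 VS?F → skip
[3] flags=1000 → (cmp)
[4] flags=1000 LT?T → r1=0xca
[5] flags=1000 VS?F → skip
[6] flags=0000 → (cmp)
[7] flags=0000 VS?F → skip
[8] flags=0000 VS?F → skip
[9] flags=0000 LT?F → skip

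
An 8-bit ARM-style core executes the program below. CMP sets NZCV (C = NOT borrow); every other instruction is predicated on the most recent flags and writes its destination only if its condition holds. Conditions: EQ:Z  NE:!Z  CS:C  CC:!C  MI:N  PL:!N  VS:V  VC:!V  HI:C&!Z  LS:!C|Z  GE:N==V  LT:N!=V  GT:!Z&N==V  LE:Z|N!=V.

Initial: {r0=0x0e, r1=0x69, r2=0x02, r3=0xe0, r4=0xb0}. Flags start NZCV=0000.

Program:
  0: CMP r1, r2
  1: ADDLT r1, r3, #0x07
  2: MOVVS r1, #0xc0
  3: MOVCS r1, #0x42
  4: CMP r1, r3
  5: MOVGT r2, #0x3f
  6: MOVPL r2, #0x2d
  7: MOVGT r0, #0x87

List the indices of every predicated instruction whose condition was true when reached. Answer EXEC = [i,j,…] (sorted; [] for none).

EXEC = [3,5,6,7]

0: ✓ CMP  NZCV=0010
1: · ADDLT
2: · MOVVS
3: ✓ MOVCS  r1←0x42
4: ✓ CMP  NZCV=0000
5: ✓ MOVGT  r2←0x3f
6: ✓ MOVPL  r2←0x2d
7: ✓ MOVGT  r0←0x87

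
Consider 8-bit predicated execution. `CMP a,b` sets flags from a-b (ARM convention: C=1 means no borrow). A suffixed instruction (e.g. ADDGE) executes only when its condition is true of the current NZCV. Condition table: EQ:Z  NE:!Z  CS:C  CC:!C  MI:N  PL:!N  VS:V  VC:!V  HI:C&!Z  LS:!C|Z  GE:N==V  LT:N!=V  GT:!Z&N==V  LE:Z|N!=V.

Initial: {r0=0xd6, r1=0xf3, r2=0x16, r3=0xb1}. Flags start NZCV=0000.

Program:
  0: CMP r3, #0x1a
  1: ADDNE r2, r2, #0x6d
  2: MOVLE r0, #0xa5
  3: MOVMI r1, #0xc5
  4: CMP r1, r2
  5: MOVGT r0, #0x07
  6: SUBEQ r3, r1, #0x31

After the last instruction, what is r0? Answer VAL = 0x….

[0] flags=1010 → (cmp)
[1] flags=1010 NE?T → r2=0x83
[2] flags=1010 LE?T → r0=0xa5
[3] flags=1010 MI?T → r1=0xc5
[4] flags=0010 → (cmp)
[5] flags=0010 GT?T → r0=0x07
[6] flags=0010 EQ?F → skip

VAL = 0x07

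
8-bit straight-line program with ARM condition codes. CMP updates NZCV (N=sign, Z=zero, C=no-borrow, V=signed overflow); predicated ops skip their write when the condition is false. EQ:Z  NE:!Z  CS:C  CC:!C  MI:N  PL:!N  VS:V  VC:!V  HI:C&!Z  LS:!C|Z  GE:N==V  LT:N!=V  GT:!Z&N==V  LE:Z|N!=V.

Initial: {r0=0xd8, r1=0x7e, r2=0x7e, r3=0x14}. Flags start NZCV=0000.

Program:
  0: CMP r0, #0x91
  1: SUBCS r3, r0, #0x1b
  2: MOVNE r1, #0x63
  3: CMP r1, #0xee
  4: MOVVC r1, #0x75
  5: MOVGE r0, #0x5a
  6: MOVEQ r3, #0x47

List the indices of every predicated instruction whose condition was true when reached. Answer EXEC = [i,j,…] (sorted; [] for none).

EXEC = [1,2,4,5]

[0] flags=0010 → (cmp)
[1] flags=0010 CS?T → r3=0xbd
[2] flags=0010 NE?T → r1=0x63
[3] flags=0000 → (cmp)
[4] flags=0000 VC?T → r1=0x75
[5] flags=0000 GE?T → r0=0x5a
[6] flags=0000 EQ?F → skip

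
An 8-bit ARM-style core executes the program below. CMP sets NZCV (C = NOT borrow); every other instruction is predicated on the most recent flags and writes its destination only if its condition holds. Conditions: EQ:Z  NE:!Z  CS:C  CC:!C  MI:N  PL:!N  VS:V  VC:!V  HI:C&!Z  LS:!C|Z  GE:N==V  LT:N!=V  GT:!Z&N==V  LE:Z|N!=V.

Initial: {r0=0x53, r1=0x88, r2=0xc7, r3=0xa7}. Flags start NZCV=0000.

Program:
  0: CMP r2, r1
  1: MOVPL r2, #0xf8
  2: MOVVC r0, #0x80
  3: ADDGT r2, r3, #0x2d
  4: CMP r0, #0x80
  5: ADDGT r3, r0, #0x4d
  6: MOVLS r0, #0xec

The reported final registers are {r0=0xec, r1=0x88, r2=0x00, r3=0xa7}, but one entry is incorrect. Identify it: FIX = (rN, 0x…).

[0] flags=0010 → (cmp)
[1] flags=0010 PL?T → r2=0xf8
[2] flags=0010 VC?T → r0=0x80
[3] flags=0010 GT?T → r2=0xd4
[4] flags=0110 → (cmp)
[5] flags=0110 GT?F → skip
[6] flags=0110 LS?T → r0=0xec

FIX = (r2, 0xd4)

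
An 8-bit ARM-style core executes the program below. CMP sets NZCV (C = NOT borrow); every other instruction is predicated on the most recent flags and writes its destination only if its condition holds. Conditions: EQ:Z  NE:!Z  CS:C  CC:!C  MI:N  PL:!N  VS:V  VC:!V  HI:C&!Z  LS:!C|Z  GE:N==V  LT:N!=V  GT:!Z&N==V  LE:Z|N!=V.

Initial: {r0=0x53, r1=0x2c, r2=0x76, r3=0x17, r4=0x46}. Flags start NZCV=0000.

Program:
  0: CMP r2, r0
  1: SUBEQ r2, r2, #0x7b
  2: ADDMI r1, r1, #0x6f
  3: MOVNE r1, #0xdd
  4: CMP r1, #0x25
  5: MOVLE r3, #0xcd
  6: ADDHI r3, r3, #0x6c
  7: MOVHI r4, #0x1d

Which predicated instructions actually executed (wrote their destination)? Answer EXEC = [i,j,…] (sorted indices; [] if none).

EXEC = [3,5,6,7]

[0] flags=0010 → (cmp)
[1] flags=0010 EQ?F → skip
[2] flags=0010 MI?F → skip
[3] flags=0010 NE?T → r1=0xdd
[4] flags=1010 → (cmp)
[5] flags=1010 LE?T → r3=0xcd
[6] flags=1010 HI?T → r3=0x39
[7] flags=1010 HI?T → r4=0x1d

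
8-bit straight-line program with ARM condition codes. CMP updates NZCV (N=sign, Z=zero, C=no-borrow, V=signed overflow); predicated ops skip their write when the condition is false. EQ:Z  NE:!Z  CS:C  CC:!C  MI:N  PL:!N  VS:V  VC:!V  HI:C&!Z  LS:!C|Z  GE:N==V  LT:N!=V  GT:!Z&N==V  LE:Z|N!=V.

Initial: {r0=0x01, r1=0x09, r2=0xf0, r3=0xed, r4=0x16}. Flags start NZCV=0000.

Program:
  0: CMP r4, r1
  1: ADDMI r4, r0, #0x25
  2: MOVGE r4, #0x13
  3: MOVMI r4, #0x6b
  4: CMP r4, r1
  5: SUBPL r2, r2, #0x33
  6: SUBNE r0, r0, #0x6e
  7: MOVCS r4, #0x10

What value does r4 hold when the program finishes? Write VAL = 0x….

[0] flags=0010 → (cmp)
[1] flags=0010 MI?F → skip
[2] flags=0010 GE?T → r4=0x13
[3] flags=0010 MI?F → skip
[4] flags=0010 → (cmp)
[5] flags=0010 PL?T → r2=0xbd
[6] flags=0010 NE?T → r0=0x93
[7] flags=0010 CS?T → r4=0x10

VAL = 0x10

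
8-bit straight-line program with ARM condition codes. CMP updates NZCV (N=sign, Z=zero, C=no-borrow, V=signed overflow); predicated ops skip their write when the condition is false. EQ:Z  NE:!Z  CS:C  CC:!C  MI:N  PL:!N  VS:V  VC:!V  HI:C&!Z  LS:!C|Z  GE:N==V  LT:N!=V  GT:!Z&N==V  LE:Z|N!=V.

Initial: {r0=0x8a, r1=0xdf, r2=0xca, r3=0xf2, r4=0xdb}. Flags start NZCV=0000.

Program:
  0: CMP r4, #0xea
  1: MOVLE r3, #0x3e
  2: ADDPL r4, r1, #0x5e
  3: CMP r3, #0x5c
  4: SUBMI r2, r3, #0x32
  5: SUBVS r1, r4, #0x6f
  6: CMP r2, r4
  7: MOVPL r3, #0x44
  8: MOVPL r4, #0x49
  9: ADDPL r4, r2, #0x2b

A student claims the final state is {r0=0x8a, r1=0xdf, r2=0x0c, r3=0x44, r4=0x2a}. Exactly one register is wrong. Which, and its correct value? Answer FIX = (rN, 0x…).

FIX = (r4, 0x37)

[0] flags=1000 → (cmp)
[1] flags=1000 LE?T → r3=0x3e
[2] flags=1000 PL?F → skip
[3] flags=1000 → (cmp)
[4] flags=1000 MI?T → r2=0x0c
[5] flags=1000 VS?F → skip
[6] flags=0000 → (cmp)
[7] flags=0000 PL?T → r3=0x44
[8] flags=0000 PL?T → r4=0x49
[9] flags=0000 PL?T → r4=0x37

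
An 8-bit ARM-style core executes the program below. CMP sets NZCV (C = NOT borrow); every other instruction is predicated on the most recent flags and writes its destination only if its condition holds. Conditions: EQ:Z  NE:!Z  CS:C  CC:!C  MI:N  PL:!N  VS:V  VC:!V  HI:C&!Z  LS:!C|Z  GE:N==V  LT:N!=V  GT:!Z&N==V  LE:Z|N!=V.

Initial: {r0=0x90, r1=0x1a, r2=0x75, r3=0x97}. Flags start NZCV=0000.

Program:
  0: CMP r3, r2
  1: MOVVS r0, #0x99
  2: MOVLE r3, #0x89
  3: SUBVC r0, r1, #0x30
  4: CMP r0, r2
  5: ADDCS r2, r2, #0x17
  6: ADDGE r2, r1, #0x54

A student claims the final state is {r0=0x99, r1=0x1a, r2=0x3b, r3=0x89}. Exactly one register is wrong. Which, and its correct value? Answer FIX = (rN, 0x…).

0: ✓ CMP  NZCV=0011
1: ✓ MOVVS  r0←0x99
2: ✓ MOVLE  r3←0x89
3: · SUBVC
4: ✓ CMP  NZCV=0011
5: ✓ ADDCS  r2←0x8c
6: · ADDGE

FIX = (r2, 0x8c)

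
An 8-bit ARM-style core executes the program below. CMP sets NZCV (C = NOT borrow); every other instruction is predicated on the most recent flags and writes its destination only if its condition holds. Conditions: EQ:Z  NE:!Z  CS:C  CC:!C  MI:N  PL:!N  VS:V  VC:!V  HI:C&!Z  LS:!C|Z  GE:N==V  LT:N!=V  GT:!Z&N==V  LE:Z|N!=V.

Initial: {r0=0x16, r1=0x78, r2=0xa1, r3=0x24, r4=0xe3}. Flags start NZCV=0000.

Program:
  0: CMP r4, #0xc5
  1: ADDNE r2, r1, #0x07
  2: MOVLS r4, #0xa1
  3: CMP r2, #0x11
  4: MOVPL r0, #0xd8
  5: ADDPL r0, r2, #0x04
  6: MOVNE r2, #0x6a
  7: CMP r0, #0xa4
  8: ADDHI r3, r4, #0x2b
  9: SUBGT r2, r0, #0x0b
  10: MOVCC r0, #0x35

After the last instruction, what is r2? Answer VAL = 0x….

[0] flags=0010 → (cmp)
[1] flags=0010 NE?T → r2=0x7f
[2] flags=0010 LS?F → skip
[3] flags=0010 → (cmp)
[4] flags=0010 PL?T → r0=0xd8
[5] flags=0010 PL?T → r0=0x83
[6] flags=0010 NE?T → r2=0x6a
[7] flags=1000 → (cmp)
[8] flags=1000 HI?F → skip
[9] flags=1000 GT?F → skip
[10] flags=1000 CC?T → r0=0x35

VAL = 0x6a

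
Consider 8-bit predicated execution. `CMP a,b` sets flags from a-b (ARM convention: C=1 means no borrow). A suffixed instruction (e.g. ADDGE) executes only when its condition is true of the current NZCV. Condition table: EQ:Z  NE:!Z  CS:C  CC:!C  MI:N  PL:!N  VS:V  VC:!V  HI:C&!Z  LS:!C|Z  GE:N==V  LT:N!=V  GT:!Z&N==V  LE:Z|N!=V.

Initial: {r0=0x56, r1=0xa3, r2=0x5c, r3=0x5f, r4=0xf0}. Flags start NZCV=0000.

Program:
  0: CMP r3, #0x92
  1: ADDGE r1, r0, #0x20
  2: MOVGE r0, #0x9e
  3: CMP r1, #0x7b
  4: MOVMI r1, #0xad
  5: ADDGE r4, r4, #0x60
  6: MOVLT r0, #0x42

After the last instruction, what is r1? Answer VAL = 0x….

[0] flags=1001 → (cmp)
[1] flags=1001 GE?T → r1=0x76
[2] flags=1001 GE?T → r0=0x9e
[3] flags=1000 → (cmp)
[4] flags=1000 MI?T → r1=0xad
[5] flags=1000 GE?F → skip
[6] flags=1000 LT?T → r0=0x42

VAL = 0xad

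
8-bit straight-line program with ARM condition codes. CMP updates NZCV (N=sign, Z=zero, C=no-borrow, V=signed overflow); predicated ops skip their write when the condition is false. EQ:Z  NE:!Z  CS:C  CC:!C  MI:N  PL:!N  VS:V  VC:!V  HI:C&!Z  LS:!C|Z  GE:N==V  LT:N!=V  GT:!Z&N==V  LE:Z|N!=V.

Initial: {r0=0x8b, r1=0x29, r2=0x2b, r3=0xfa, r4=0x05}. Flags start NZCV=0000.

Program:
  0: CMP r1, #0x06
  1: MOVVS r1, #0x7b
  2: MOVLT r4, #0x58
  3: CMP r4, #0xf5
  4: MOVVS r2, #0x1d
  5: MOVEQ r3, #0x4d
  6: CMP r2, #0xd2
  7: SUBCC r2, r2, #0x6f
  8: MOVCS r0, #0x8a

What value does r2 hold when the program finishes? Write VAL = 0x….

VAL = 0xbc

[0] flags=0010 → (cmp)
[1] flags=0010 VS?F → skip
[2] flags=0010 LT?F → skip
[3] flags=0000 → (cmp)
[4] flags=0000 VS?F → skip
[5] flags=0000 EQ?F → skip
[6] flags=0000 → (cmp)
[7] flags=0000 CC?T → r2=0xbc
[8] flags=0000 CS?F → skip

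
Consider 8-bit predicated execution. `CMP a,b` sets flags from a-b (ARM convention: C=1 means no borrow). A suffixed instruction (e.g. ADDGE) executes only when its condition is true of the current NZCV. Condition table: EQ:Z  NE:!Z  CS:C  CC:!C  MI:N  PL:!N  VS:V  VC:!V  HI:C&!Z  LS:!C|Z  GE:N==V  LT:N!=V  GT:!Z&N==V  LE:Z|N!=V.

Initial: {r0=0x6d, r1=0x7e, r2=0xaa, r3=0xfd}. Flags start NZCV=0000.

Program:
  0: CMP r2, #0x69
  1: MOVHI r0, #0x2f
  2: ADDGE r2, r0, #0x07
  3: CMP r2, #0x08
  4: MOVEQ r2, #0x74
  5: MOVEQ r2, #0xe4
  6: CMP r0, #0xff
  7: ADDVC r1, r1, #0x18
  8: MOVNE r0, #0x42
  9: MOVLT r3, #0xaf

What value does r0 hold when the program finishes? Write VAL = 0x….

VAL = 0x42

[0] flags=0011 → (cmp)
[1] flags=0011 HI?T → r0=0x2f
[2] flags=0011 GE?F → skip
[3] flags=1010 → (cmp)
[4] flags=1010 EQ?F → skip
[5] flags=1010 EQ?F → skip
[6] flags=0000 → (cmp)
[7] flags=0000 VC?T → r1=0x96
[8] flags=0000 NE?T → r0=0x42
[9] flags=0000 LT?F → skip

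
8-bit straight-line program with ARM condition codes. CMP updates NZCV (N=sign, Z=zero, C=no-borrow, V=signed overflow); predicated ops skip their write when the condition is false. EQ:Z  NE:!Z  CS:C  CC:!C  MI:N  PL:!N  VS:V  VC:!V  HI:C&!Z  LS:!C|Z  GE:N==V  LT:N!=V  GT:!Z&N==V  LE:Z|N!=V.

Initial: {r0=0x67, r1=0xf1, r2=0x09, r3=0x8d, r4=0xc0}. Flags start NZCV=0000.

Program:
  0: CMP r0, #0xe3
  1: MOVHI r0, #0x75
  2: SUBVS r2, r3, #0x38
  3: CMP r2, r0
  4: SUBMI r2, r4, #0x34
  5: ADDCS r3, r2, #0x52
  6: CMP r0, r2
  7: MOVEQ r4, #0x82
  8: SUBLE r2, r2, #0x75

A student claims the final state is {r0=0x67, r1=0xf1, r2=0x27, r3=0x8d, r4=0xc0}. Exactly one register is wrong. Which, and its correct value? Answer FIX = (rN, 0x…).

FIX = (r2, 0x8c)

[0] flags=1001 → (cmp)
[1] flags=1001 HI?F → skip
[2] flags=1001 VS?T → r2=0x55
[3] flags=1000 → (cmp)
[4] flags=1000 MI?T → r2=0x8c
[5] flags=1000 CS?F → skip
[6] flags=1001 → (cmp)
[7] flags=1001 EQ?F → skip
[8] flags=1001 LE?F → skip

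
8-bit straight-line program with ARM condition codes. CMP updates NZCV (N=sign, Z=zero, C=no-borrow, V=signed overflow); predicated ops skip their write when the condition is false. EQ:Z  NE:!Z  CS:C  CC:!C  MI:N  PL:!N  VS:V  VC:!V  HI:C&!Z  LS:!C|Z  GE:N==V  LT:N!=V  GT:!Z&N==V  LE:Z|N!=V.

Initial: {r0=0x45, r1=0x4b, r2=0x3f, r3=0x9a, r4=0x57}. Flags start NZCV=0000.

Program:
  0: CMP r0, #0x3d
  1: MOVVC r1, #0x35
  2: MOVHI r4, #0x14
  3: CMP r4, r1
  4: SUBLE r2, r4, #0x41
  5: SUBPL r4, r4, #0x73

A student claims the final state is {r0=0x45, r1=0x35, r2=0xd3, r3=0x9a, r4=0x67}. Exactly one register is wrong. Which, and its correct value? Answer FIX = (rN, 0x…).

[0] flags=0010 → (cmp)
[1] flags=0010 VC?T → r1=0x35
[2] flags=0010 HI?T → r4=0x14
[3] flags=1000 → (cmp)
[4] flags=1000 LE?T → r2=0xd3
[5] flags=1000 PL?F → skip

FIX = (r4, 0x14)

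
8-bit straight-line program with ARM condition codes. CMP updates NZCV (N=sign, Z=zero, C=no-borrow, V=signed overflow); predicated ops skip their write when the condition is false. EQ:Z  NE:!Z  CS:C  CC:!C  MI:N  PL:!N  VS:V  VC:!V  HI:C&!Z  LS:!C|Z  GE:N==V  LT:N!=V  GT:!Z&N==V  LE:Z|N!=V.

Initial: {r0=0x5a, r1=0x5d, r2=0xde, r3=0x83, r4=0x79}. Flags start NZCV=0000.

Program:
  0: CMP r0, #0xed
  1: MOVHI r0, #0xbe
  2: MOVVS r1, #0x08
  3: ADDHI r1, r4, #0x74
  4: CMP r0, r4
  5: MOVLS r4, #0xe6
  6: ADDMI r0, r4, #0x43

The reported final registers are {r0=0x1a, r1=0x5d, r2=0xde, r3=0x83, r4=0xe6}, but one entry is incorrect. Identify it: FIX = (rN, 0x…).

0: ✓ CMP  NZCV=0000
1: · MOVHI
2: · MOVVS
3: · ADDHI
4: ✓ CMP  NZCV=1000
5: ✓ MOVLS  r4←0xe6
6: ✓ ADDMI  r0←0x29

FIX = (r0, 0x29)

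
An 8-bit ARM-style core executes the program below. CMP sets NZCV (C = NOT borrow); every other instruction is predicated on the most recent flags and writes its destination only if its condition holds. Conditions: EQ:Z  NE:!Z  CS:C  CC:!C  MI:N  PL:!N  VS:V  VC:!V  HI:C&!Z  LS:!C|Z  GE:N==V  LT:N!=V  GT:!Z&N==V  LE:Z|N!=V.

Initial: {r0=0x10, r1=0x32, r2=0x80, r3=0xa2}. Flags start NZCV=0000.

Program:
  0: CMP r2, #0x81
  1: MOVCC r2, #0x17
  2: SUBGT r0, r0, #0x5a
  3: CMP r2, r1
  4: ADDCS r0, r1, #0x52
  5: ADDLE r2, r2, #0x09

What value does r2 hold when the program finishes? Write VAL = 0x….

0: ✓ CMP  NZCV=1000
1: ✓ MOVCC  r2←0x17
2: · SUBGT
3: ✓ CMP  NZCV=1000
4: · ADDCS
5: ✓ ADDLE  r2←0x20

VAL = 0x20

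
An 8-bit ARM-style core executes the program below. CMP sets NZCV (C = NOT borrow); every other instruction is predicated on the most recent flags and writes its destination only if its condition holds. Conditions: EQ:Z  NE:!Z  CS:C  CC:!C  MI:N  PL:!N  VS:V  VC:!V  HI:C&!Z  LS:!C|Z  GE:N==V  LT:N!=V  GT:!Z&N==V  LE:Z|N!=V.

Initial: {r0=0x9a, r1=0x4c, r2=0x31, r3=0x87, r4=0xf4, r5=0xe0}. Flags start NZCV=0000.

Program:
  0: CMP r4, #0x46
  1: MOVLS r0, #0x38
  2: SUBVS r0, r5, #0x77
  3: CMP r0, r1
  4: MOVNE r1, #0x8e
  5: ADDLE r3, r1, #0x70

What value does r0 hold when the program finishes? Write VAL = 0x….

VAL = 0x9a

[0] flags=1010 → (cmp)
[1] flags=1010 LS?F → skip
[2] flags=1010 VS?F → skip
[3] flags=0011 → (cmp)
[4] flags=0011 NE?T → r1=0x8e
[5] flags=0011 LE?T → r3=0xfe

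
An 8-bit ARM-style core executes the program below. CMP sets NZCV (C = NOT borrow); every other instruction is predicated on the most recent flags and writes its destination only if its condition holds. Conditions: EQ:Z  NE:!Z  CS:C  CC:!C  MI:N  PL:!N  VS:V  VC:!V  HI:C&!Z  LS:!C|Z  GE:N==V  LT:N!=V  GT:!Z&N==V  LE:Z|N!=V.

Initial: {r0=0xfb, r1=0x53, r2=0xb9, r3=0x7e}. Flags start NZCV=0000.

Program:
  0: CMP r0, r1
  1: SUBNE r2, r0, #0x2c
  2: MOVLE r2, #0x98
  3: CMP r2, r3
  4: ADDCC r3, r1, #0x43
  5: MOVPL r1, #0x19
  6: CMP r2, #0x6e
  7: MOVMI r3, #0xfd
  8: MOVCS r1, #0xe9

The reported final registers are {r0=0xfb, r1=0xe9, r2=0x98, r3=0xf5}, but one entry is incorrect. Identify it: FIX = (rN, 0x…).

FIX = (r3, 0x7e)

0: ✓ CMP  NZCV=1010
1: ✓ SUBNE  r2←0xcf
2: ✓ MOVLE  r2←0x98
3: ✓ CMP  NZCV=0011
4: · ADDCC
5: ✓ MOVPL  r1←0x19
6: ✓ CMP  NZCV=0011
7: · MOVMI
8: ✓ MOVCS  r1←0xe9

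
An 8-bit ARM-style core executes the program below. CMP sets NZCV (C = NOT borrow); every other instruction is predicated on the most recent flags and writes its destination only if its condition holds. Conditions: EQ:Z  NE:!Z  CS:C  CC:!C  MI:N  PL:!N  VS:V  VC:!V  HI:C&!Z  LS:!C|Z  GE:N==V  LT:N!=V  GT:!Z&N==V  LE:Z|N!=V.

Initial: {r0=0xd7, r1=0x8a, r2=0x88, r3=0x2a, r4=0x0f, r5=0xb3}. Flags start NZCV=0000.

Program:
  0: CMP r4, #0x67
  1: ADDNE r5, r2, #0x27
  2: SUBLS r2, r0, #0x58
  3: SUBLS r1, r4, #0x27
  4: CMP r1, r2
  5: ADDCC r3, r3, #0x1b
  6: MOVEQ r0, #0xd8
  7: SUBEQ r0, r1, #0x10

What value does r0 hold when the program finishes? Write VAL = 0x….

VAL = 0xd7

[0] flags=1000 → (cmp)
[1] flags=1000 NE?T → r5=0xaf
[2] flags=1000 LS?T → r2=0x7f
[3] flags=1000 LS?T → r1=0xe8
[4] flags=0011 → (cmp)
[5] flags=0011 CC?F → skip
[6] flags=0011 EQ?F → skip
[7] flags=0011 EQ?F → skip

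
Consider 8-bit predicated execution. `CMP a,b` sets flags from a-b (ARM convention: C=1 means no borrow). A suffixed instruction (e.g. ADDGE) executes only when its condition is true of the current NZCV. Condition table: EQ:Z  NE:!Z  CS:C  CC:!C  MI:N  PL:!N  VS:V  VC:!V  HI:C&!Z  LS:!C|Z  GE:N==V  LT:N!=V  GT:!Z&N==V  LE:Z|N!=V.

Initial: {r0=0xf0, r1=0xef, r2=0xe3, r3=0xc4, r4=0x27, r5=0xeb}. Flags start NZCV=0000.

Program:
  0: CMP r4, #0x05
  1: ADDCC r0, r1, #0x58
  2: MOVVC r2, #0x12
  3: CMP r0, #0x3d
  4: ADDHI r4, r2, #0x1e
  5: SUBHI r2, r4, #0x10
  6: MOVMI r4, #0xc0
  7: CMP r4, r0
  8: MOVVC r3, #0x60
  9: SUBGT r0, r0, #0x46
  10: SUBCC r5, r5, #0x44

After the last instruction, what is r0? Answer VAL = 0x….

VAL = 0xf0

0: ✓ CMP  NZCV=0010
1: · ADDCC
2: ✓ MOVVC  r2←0x12
3: ✓ CMP  NZCV=1010
4: ✓ ADDHI  r4←0x30
5: ✓ SUBHI  r2←0x20
6: ✓ MOVMI  r4←0xc0
7: ✓ CMP  NZCV=1000
8: ✓ MOVVC  r3←0x60
9: · SUBGT
10: ✓ SUBCC  r5←0xa7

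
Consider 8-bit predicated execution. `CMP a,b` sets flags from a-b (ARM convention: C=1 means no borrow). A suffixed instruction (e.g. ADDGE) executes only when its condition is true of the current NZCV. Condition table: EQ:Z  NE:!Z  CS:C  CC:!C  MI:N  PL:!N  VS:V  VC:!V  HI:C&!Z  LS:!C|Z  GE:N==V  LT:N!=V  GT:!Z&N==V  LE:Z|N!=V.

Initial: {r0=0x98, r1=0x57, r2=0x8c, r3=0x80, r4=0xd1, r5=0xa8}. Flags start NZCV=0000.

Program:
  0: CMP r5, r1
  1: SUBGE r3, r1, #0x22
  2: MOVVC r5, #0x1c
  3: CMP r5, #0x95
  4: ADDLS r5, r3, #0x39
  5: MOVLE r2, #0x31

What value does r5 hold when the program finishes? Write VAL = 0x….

VAL = 0xa8

0: ✓ CMP  NZCV=0011
1: · SUBGE
2: · MOVVC
3: ✓ CMP  NZCV=0010
4: · ADDLS
5: · MOVLE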